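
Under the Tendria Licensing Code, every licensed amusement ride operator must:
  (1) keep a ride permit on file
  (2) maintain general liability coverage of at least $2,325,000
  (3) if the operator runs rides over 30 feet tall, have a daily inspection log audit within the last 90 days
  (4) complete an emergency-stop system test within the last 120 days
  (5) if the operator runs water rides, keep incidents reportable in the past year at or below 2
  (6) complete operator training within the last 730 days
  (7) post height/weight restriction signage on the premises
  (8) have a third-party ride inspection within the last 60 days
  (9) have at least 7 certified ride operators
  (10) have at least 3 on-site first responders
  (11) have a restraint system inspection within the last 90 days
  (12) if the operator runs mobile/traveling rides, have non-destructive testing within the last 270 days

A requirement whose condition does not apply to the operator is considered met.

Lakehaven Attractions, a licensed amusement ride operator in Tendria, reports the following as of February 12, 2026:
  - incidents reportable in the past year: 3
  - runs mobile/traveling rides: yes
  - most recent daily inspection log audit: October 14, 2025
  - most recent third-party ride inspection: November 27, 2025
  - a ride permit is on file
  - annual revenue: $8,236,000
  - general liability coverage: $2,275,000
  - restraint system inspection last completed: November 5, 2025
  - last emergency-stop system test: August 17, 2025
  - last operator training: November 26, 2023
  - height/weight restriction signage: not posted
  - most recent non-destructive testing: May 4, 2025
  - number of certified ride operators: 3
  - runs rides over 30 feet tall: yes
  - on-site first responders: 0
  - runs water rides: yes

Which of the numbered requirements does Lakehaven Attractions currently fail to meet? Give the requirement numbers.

2, 3, 4, 5, 6, 7, 8, 9, 10, 11, 12

1. ride permit present → met
2. general liability coverage $2,275,000 < $2,325,000 → not met
3. condition 'runs rides over 30 feet tall' holds; daily inspection log audit 121 days ago vs limit 90 → not met
4. emergency-stop system test 179 days ago vs limit 120 → not met
5. condition 'runs water rides' holds; incidents reportable in the past year 3 > 2 → not met
6. operator training 809 days ago vs limit 730 → not met
7. height/weight restriction signage absent → not met
8. third-party ride inspection 77 days ago vs limit 60 → not met
9. certified ride operators 3 < 7 → not met
10. on-site first responders 0 < 3 → not met
11. restraint system inspection 99 days ago vs limit 90 → not met
12. condition 'runs mobile/traveling rides' holds; non-destructive testing 284 days ago vs limit 270 → not met
Not met: 2, 3, 4, 5, 6, 7, 8, 9, 10, 11, 12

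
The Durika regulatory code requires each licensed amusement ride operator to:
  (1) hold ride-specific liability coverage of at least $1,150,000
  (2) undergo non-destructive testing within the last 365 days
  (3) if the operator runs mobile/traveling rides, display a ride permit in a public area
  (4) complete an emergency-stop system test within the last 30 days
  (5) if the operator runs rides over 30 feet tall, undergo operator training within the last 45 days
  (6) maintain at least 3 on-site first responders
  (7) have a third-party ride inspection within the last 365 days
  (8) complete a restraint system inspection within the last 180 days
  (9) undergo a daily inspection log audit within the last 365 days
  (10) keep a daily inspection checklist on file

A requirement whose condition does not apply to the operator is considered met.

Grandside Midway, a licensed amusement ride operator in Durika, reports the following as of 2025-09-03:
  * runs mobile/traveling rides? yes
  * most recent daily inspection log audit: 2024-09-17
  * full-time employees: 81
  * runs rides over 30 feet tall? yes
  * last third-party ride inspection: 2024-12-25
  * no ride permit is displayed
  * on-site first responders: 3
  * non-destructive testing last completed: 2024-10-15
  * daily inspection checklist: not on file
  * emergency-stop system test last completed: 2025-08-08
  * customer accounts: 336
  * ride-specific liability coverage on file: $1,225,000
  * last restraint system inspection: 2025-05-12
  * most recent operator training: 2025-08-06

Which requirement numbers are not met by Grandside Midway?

1. ride-specific liability coverage $1,225,000 ≥ $1,150,000 → met
2. non-destructive testing 323 days ago vs limit 365 → met
3. condition 'runs mobile/traveling rides' holds; ride permit absent → not met
4. emergency-stop system test 26 days ago vs limit 30 → met
5. condition 'runs rides over 30 feet tall' holds; operator training 28 days ago vs limit 45 → met
6. on-site first responders 3 ≥ 3 → met
7. third-party ride inspection 252 days ago vs limit 365 → met
8. restraint system inspection 114 days ago vs limit 180 → met
9. daily inspection log audit 351 days ago vs limit 365 → met
10. daily inspection checklist absent → not met
Not met: 3, 10

3, 10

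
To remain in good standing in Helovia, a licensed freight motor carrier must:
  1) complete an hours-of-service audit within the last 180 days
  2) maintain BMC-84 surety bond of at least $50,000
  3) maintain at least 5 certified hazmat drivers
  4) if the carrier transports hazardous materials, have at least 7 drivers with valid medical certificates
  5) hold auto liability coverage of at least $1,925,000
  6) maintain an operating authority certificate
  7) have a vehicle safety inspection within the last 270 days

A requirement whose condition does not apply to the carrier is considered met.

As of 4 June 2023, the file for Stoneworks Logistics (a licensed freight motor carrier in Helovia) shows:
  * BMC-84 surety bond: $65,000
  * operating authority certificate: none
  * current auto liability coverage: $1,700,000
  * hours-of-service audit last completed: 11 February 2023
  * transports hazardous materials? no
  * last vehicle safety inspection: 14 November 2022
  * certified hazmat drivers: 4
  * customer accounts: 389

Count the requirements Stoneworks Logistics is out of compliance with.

1. hours-of-service audit 113 days ago vs limit 180 → met
2. BMC-84 surety bond $65,000 ≥ $50,000 → met
3. certified hazmat drivers 4 < 5 → not met
4. condition 'transports hazardous materials' does not hold → requirement n/a → met
5. auto liability coverage $1,700,000 < $1,925,000 → not met
6. operating authority certificate absent → not met
7. vehicle safety inspection 202 days ago vs limit 270 → met
Not met: 3 of 7

3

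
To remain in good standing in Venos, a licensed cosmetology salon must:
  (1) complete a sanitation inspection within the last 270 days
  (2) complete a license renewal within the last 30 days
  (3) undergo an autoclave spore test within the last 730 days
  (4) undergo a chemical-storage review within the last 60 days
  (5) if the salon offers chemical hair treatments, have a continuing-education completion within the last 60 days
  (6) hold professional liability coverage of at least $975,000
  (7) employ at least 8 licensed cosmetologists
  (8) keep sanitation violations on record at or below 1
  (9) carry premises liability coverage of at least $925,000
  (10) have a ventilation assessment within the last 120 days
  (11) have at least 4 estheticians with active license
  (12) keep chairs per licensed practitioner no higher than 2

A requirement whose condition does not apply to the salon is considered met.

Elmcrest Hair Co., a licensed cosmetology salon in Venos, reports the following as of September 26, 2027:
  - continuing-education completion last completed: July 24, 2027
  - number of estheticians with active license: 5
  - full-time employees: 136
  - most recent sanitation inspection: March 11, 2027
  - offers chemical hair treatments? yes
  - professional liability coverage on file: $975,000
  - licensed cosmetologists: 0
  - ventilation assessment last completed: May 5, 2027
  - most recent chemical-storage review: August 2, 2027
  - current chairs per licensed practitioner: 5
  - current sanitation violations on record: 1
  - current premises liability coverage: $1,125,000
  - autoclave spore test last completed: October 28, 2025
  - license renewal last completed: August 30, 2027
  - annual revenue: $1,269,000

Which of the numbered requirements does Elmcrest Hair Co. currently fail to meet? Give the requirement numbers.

1. sanitation inspection 199 days ago vs limit 270 → met
2. license renewal 27 days ago vs limit 30 → met
3. autoclave spore test 698 days ago vs limit 730 → met
4. chemical-storage review 55 days ago vs limit 60 → met
5. condition 'offers chemical hair treatments' holds; continuing-education completion 64 days ago vs limit 60 → not met
6. professional liability coverage $975,000 ≥ $975,000 → met
7. licensed cosmetologists 0 < 8 → not met
8. sanitation violations on record 1 ≤ 1 → met
9. premises liability coverage $1,125,000 ≥ $925,000 → met
10. ventilation assessment 144 days ago vs limit 120 → not met
11. estheticians with active license 5 ≥ 4 → met
12. chairs per licensed practitioner 5 > 2 → not met
Not met: 5, 7, 10, 12

5, 7, 10, 12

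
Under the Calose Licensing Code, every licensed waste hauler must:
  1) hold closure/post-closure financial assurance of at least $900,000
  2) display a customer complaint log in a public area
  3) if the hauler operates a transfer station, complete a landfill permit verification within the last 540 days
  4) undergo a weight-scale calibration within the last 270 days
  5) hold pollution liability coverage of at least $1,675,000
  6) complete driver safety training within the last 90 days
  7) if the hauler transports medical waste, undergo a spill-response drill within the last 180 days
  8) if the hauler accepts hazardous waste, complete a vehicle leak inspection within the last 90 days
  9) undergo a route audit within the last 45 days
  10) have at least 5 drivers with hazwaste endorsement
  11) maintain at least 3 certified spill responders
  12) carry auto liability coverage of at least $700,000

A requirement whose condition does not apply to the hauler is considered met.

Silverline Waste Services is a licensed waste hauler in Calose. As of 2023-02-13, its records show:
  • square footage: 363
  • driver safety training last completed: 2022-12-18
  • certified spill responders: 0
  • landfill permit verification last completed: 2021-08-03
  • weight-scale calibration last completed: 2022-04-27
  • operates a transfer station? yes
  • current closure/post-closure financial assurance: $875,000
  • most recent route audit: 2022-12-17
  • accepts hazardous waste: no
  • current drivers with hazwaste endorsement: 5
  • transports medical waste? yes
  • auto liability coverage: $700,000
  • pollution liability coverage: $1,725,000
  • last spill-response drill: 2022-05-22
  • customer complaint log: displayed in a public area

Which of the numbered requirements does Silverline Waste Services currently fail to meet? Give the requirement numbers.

1. closure/post-closure financial assurance $875,000 < $900,000 → not met
2. customer complaint log present → met
3. condition 'operates a transfer station' holds; landfill permit verification 559 days ago vs limit 540 → not met
4. weight-scale calibration 292 days ago vs limit 270 → not met
5. pollution liability coverage $1,725,000 ≥ $1,675,000 → met
6. driver safety training 57 days ago vs limit 90 → met
7. condition 'transports medical waste' holds; spill-response drill 267 days ago vs limit 180 → not met
8. condition 'accepts hazardous waste' does not hold → requirement n/a → met
9. route audit 58 days ago vs limit 45 → not met
10. drivers with hazwaste endorsement 5 ≥ 5 → met
11. certified spill responders 0 < 3 → not met
12. auto liability coverage $700,000 ≥ $700,000 → met
Not met: 1, 3, 4, 7, 9, 11

1, 3, 4, 7, 9, 11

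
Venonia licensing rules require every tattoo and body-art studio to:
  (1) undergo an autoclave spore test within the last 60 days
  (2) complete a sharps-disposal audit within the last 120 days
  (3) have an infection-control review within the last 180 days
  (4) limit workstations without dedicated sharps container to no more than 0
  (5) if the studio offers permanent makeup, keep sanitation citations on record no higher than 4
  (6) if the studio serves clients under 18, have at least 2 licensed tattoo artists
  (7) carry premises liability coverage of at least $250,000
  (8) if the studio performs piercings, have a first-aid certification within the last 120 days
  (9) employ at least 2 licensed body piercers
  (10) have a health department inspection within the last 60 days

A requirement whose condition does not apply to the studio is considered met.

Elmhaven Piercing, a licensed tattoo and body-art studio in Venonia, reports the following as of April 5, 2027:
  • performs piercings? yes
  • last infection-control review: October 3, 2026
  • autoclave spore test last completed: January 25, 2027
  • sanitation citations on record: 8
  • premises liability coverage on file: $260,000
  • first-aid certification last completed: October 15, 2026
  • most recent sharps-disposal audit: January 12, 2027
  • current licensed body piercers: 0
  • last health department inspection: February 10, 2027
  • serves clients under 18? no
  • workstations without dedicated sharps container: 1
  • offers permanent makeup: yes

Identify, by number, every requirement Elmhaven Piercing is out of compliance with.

1. autoclave spore test 70 days ago vs limit 60 → not met
2. sharps-disposal audit 83 days ago vs limit 120 → met
3. infection-control review 184 days ago vs limit 180 → not met
4. workstations without dedicated sharps container 1 > 0 → not met
5. condition 'offers permanent makeup' holds; sanitation citations on record 8 > 4 → not met
6. condition 'serves clients under 18' does not hold → requirement n/a → met
7. premises liability coverage $260,000 ≥ $250,000 → met
8. condition 'performs piercings' holds; first-aid certification 172 days ago vs limit 120 → not met
9. licensed body piercers 0 < 2 → not met
10. health department inspection 54 days ago vs limit 60 → met
Not met: 1, 3, 4, 5, 8, 9

1, 3, 4, 5, 8, 9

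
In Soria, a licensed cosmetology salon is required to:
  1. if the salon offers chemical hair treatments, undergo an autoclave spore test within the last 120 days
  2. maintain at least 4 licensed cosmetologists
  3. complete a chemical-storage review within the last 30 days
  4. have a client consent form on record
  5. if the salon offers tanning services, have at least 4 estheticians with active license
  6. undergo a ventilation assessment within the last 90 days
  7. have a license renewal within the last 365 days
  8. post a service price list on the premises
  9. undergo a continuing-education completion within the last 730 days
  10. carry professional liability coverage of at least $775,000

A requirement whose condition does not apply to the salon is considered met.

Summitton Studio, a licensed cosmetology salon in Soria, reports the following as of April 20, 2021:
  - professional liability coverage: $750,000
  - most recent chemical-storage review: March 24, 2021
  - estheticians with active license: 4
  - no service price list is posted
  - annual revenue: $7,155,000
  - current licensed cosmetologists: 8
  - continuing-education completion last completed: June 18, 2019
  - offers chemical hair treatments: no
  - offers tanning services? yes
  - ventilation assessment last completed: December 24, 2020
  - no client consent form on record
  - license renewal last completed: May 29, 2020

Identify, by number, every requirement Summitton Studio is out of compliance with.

4, 6, 8, 10

1. condition 'offers chemical hair treatments' does not hold → requirement n/a → met
2. licensed cosmetologists 8 ≥ 4 → met
3. chemical-storage review 27 days ago vs limit 30 → met
4. client consent form absent → not met
5. condition 'offers tanning services' holds; estheticians with active license 4 ≥ 4 → met
6. ventilation assessment 117 days ago vs limit 90 → not met
7. license renewal 326 days ago vs limit 365 → met
8. service price list absent → not met
9. continuing-education completion 672 days ago vs limit 730 → met
10. professional liability coverage $750,000 < $775,000 → not met
Not met: 4, 6, 8, 10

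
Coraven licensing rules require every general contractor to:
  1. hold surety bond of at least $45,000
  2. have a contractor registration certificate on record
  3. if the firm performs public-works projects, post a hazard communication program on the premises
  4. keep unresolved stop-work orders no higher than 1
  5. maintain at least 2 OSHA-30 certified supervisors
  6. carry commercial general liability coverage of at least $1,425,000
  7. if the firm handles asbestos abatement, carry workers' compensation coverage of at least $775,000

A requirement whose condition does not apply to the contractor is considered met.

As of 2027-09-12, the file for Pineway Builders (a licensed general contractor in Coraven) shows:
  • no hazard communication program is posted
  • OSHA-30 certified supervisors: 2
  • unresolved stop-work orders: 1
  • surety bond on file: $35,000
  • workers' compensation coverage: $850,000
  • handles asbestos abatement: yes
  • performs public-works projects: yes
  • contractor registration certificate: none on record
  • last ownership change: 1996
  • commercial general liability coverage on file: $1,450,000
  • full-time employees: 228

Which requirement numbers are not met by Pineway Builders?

1, 2, 3

1. surety bond $35,000 < $45,000 → not met
2. contractor registration certificate absent → not met
3. condition 'performs public-works projects' holds; hazard communication program absent → not met
4. unresolved stop-work orders 1 ≤ 1 → met
5. OSHA-30 certified supervisors 2 ≥ 2 → met
6. commercial general liability coverage $1,450,000 ≥ $1,425,000 → met
7. condition 'handles asbestos abatement' holds; workers' compensation coverage $850,000 ≥ $775,000 → met
Not met: 1, 2, 3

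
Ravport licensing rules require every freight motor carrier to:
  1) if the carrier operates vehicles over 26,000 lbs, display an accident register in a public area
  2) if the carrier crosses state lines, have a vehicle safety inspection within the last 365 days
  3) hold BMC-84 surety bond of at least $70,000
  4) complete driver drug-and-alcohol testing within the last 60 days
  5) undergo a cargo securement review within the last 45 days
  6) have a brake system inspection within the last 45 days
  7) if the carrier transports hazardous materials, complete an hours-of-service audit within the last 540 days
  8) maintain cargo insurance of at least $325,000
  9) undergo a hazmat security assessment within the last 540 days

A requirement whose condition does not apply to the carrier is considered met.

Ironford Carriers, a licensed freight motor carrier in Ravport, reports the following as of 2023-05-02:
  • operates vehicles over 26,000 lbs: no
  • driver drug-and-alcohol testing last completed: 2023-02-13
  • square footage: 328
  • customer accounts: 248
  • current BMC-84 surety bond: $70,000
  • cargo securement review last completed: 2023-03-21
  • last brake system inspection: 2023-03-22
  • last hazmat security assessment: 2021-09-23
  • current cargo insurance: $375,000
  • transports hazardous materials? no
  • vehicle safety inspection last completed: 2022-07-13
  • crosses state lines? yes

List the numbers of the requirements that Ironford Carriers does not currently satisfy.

1. condition 'operates vehicles over 26,000 lbs' does not hold → requirement n/a → met
2. condition 'crosses state lines' holds; vehicle safety inspection 293 days ago vs limit 365 → met
3. BMC-84 surety bond $70,000 ≥ $70,000 → met
4. driver drug-and-alcohol testing 78 days ago vs limit 60 → not met
5. cargo securement review 42 days ago vs limit 45 → met
6. brake system inspection 41 days ago vs limit 45 → met
7. condition 'transports hazardous materials' does not hold → requirement n/a → met
8. cargo insurance $375,000 ≥ $325,000 → met
9. hazmat security assessment 586 days ago vs limit 540 → not met
Not met: 4, 9

4, 9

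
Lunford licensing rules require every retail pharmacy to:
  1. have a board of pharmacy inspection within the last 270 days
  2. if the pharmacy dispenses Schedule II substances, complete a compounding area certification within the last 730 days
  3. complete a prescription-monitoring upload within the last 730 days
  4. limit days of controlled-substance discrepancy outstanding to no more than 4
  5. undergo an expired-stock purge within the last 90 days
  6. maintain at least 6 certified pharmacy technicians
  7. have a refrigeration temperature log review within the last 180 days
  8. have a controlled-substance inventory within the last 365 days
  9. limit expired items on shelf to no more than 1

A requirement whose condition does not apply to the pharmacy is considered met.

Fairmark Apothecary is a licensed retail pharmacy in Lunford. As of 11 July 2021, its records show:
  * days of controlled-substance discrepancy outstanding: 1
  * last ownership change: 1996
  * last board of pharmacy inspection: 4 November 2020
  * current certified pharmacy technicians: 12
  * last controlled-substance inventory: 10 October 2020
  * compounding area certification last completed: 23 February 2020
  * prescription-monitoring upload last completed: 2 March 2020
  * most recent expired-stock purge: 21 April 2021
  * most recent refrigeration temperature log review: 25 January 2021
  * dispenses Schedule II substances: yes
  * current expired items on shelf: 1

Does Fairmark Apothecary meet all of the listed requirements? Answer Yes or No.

Yes

1. board of pharmacy inspection 249 days ago vs limit 270 → met
2. condition 'dispenses Schedule II substances' holds; compounding area certification 504 days ago vs limit 730 → met
3. prescription-monitoring upload 496 days ago vs limit 730 → met
4. days of controlled-substance discrepancy outstanding 1 ≤ 4 → met
5. expired-stock purge 81 days ago vs limit 90 → met
6. certified pharmacy technicians 12 ≥ 6 → met
7. refrigeration temperature log review 167 days ago vs limit 180 → met
8. controlled-substance inventory 274 days ago vs limit 365 → met
9. expired items on shelf 1 ≤ 1 → met
All met.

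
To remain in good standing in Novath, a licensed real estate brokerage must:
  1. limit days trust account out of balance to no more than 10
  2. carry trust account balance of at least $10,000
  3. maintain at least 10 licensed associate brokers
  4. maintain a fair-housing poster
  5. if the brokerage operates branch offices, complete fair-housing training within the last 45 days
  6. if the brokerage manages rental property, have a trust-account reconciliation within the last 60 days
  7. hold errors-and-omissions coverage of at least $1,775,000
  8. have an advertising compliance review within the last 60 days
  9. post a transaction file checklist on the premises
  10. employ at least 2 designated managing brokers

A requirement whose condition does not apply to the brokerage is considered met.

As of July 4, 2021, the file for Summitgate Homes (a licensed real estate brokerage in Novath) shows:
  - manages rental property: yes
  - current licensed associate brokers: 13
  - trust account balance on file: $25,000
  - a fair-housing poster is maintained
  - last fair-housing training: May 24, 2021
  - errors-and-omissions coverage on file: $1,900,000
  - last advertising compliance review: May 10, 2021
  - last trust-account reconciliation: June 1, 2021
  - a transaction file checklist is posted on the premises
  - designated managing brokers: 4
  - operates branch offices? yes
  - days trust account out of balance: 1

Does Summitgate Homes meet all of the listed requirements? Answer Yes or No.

Yes

1. days trust account out of balance 1 ≤ 10 → met
2. trust account balance $25,000 ≥ $10,000 → met
3. licensed associate brokers 13 ≥ 10 → met
4. fair-housing poster present → met
5. condition 'operates branch offices' holds; fair-housing training 41 days ago vs limit 45 → met
6. condition 'manages rental property' holds; trust-account reconciliation 33 days ago vs limit 60 → met
7. errors-and-omissions coverage $1,900,000 ≥ $1,775,000 → met
8. advertising compliance review 55 days ago vs limit 60 → met
9. transaction file checklist present → met
10. designated managing brokers 4 ≥ 2 → met
All met.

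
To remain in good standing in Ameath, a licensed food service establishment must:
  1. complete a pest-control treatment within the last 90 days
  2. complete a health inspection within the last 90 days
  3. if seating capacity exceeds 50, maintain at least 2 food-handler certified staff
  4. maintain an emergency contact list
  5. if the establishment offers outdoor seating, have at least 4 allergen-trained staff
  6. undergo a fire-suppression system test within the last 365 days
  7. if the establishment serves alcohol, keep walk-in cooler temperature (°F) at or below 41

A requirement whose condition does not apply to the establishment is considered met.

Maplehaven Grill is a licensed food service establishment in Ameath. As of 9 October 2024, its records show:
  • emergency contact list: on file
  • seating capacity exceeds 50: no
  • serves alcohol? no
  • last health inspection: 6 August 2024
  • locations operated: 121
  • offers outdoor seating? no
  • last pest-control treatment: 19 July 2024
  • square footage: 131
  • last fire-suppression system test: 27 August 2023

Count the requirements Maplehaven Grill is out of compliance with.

1

1. pest-control treatment 82 days ago vs limit 90 → met
2. health inspection 64 days ago vs limit 90 → met
3. condition 'seating capacity exceeds 50' does not hold → requirement n/a → met
4. emergency contact list present → met
5. condition 'offers outdoor seating' does not hold → requirement n/a → met
6. fire-suppression system test 409 days ago vs limit 365 → not met
7. condition 'serves alcohol' does not hold → requirement n/a → met
Not met: 1 of 7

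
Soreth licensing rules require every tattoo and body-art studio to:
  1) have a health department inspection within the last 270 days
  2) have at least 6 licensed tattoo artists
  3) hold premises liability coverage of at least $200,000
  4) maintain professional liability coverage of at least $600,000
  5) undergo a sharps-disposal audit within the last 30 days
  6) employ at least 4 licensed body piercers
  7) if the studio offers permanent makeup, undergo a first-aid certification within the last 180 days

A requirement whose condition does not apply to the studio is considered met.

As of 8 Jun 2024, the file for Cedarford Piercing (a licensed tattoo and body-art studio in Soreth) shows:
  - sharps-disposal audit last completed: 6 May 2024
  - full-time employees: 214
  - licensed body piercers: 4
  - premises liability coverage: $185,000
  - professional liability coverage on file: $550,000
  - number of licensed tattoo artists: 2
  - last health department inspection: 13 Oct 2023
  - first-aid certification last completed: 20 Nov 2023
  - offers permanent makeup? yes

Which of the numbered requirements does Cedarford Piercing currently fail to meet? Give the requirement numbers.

2, 3, 4, 5, 7

1. health department inspection 239 days ago vs limit 270 → met
2. licensed tattoo artists 2 < 6 → not met
3. premises liability coverage $185,000 < $200,000 → not met
4. professional liability coverage $550,000 < $600,000 → not met
5. sharps-disposal audit 33 days ago vs limit 30 → not met
6. licensed body piercers 4 ≥ 4 → met
7. condition 'offers permanent makeup' holds; first-aid certification 201 days ago vs limit 180 → not met
Not met: 2, 3, 4, 5, 7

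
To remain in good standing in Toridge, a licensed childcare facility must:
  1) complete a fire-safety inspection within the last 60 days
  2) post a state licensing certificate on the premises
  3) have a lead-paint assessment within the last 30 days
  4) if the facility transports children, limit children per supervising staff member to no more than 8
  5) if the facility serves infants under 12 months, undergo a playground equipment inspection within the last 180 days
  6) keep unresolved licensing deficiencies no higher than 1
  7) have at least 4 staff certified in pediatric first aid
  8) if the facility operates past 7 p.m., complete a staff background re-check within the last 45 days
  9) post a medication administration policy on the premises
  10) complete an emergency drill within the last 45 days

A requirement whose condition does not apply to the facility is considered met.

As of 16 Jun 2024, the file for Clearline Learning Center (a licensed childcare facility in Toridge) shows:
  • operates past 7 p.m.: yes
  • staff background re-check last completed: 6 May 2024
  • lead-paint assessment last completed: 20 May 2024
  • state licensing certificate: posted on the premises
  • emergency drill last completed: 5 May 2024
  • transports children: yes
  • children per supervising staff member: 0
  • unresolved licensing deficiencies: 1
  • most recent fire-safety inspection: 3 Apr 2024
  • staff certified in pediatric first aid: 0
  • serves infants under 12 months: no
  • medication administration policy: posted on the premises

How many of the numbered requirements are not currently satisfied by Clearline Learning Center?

2

1. fire-safety inspection 74 days ago vs limit 60 → not met
2. state licensing certificate present → met
3. lead-paint assessment 27 days ago vs limit 30 → met
4. condition 'transports children' holds; children per supervising staff member 0 ≤ 8 → met
5. condition 'serves infants under 12 months' does not hold → requirement n/a → met
6. unresolved licensing deficiencies 1 ≤ 1 → met
7. staff certified in pediatric first aid 0 < 4 → not met
8. condition 'operates past 7 p.m.' holds; staff background re-check 41 days ago vs limit 45 → met
9. medication administration policy present → met
10. emergency drill 42 days ago vs limit 45 → met
Not met: 2 of 10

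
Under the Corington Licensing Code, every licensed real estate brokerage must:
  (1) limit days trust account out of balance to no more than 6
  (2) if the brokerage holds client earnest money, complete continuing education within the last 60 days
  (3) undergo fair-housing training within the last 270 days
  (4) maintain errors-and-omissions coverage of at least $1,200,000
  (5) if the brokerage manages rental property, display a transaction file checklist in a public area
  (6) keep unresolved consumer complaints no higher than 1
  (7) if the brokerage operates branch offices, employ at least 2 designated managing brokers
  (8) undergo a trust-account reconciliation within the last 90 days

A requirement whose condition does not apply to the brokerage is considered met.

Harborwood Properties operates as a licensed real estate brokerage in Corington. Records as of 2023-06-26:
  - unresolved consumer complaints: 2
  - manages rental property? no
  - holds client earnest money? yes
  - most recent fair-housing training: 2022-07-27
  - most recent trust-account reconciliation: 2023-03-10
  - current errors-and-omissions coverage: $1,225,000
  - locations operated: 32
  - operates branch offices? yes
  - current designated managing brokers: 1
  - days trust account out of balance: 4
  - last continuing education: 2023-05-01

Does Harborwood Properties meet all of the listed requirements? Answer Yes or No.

1. days trust account out of balance 4 ≤ 6 → met
2. condition 'holds client earnest money' holds; continuing education 56 days ago vs limit 60 → met
3. fair-housing training 334 days ago vs limit 270 → not met
4. errors-and-omissions coverage $1,225,000 ≥ $1,200,000 → met
5. condition 'manages rental property' does not hold → requirement n/a → met
6. unresolved consumer complaints 2 > 1 → not met
7. condition 'operates branch offices' holds; designated managing brokers 1 < 2 → not met
8. trust-account reconciliation 108 days ago vs limit 90 → not met
Not met: 3, 6, 7, 8

No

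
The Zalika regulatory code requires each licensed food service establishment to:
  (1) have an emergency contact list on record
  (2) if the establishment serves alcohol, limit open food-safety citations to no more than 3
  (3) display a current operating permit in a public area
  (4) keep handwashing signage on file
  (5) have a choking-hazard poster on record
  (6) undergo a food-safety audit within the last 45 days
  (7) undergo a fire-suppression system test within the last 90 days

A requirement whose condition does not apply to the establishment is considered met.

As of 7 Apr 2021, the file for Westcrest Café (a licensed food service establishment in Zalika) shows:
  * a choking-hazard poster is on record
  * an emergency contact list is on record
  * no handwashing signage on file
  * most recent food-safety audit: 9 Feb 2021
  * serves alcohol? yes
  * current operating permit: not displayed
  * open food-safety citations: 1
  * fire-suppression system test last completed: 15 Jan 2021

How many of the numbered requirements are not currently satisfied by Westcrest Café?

1. emergency contact list present → met
2. condition 'serves alcohol' holds; open food-safety citations 1 ≤ 3 → met
3. current operating permit absent → not met
4. handwashing signage absent → not met
5. choking-hazard poster present → met
6. food-safety audit 57 days ago vs limit 45 → not met
7. fire-suppression system test 82 days ago vs limit 90 → met
Not met: 3 of 7

3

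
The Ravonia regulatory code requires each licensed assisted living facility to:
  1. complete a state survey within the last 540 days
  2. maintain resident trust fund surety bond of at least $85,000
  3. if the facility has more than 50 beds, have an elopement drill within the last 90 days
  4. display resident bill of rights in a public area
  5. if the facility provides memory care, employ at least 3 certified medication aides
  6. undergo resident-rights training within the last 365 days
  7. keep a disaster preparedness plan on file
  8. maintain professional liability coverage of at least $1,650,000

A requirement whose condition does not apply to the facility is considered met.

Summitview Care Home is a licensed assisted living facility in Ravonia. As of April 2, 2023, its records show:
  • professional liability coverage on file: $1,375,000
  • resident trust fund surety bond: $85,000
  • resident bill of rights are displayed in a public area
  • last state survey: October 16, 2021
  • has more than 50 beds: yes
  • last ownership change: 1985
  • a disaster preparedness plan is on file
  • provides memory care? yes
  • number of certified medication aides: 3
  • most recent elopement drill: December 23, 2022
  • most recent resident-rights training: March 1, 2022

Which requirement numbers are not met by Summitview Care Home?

3, 6, 8

1. state survey 533 days ago vs limit 540 → met
2. resident trust fund surety bond $85,000 ≥ $85,000 → met
3. condition 'has more than 50 beds' holds; elopement drill 100 days ago vs limit 90 → not met
4. resident bill of rights present → met
5. condition 'provides memory care' holds; certified medication aides 3 ≥ 3 → met
6. resident-rights training 397 days ago vs limit 365 → not met
7. disaster preparedness plan present → met
8. professional liability coverage $1,375,000 < $1,650,000 → not met
Not met: 3, 6, 8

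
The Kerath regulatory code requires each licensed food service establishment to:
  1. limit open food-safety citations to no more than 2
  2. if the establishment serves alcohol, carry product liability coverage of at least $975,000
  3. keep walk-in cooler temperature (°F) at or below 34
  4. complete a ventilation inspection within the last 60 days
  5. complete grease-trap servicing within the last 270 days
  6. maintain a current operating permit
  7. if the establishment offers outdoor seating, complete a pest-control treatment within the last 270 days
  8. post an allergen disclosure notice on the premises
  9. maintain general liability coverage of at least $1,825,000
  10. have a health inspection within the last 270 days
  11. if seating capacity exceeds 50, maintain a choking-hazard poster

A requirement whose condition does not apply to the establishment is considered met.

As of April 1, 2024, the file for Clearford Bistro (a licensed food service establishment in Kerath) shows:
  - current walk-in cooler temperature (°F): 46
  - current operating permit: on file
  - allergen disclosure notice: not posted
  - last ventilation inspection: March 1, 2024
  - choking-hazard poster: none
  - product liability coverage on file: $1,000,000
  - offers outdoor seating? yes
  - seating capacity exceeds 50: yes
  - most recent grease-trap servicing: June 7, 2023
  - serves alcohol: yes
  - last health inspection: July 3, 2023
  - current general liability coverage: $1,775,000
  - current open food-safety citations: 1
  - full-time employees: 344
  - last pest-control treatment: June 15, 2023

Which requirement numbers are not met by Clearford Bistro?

1. open food-safety citations 1 ≤ 2 → met
2. condition 'serves alcohol' holds; product liability coverage $1,000,000 ≥ $975,000 → met
3. walk-in cooler temperature (°F) 46 > 34 → not met
4. ventilation inspection 31 days ago vs limit 60 → met
5. grease-trap servicing 299 days ago vs limit 270 → not met
6. current operating permit present → met
7. condition 'offers outdoor seating' holds; pest-control treatment 291 days ago vs limit 270 → not met
8. allergen disclosure notice absent → not met
9. general liability coverage $1,775,000 < $1,825,000 → not met
10. health inspection 273 days ago vs limit 270 → not met
11. condition 'seating capacity exceeds 50' holds; choking-hazard poster absent → not met
Not met: 3, 5, 7, 8, 9, 10, 11

3, 5, 7, 8, 9, 10, 11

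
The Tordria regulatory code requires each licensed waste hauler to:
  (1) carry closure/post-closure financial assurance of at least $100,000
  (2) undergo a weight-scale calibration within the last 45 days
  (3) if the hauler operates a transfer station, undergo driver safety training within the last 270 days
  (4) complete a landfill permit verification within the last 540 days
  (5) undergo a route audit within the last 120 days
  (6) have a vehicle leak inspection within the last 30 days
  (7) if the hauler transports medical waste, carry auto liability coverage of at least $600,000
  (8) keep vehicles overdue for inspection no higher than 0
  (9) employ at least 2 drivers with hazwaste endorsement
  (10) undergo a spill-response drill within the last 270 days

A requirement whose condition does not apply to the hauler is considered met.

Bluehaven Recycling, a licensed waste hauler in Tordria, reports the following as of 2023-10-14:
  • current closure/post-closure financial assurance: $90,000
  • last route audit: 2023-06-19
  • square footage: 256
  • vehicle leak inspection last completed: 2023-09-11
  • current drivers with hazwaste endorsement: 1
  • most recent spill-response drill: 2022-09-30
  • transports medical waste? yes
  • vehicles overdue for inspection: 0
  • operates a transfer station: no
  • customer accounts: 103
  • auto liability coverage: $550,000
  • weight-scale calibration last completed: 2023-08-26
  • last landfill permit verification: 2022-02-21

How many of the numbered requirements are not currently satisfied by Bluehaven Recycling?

1. closure/post-closure financial assurance $90,000 < $100,000 → not met
2. weight-scale calibration 49 days ago vs limit 45 → not met
3. condition 'operates a transfer station' does not hold → requirement n/a → met
4. landfill permit verification 600 days ago vs limit 540 → not met
5. route audit 117 days ago vs limit 120 → met
6. vehicle leak inspection 33 days ago vs limit 30 → not met
7. condition 'transports medical waste' holds; auto liability coverage $550,000 < $600,000 → not met
8. vehicles overdue for inspection 0 ≤ 0 → met
9. drivers with hazwaste endorsement 1 < 2 → not met
10. spill-response drill 379 days ago vs limit 270 → not met
Not met: 7 of 10

7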